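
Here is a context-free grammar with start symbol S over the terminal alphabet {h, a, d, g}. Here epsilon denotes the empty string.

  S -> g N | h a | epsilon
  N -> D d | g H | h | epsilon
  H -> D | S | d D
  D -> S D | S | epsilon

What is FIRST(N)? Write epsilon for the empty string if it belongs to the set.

FIRST(S) = {epsilon, g, h}
FIRST(D) = {epsilon, g, h}  (via S D, S)
FIRST(N) = {epsilon, d, g, h}  (via D d)
FIRST(H) = {epsilon, d, g, h}  (via D, S)

{epsilon, d, g, h}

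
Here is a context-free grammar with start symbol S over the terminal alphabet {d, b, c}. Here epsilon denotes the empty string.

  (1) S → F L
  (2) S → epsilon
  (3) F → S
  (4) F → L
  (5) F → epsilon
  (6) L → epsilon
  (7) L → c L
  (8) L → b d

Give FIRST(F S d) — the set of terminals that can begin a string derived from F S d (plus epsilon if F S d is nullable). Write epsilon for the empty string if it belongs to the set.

{b, c, d}

FIRST(L) = {epsilon, b, c}
FIRST(S) = {epsilon, b, c}  (via F L)
FIRST(F) = {epsilon, b, c}  (via S, L)
FIRST(F S d): take FIRST of each symbol in turn, carrying on past any symbol whose FIRST contains epsilon; result {b, c, d}.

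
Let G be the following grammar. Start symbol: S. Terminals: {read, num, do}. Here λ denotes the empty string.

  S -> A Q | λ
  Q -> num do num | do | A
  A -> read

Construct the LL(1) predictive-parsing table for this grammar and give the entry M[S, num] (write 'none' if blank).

FIRST(A): from A->read we get {read}. So FIRST(A) = {read}.
FIRST(S): from S->A Q we get {read}; from S->λ we get {λ}. So FIRST(S) = {λ, read}.
FIRST(Q): from Q->num do num we get {num}; from Q->do we get {do}; from Q->A we get {read}. So FIRST(Q) = {do, num, read}.
FOLLOW(S) includes $ since S is the start symbol.
FOLLOW(S): S appears on no right-hand side. Thus FOLLOW(S) = {$}.
For S -> A Q: FIRST(A Q) = {read}, so it goes in M[S, t] for t ∈ {read}.
For S -> λ: FIRST(λ) = {λ}, so it goes in M[S, t] for t ∈ {}; since λ ∈ FIRST, also for every t ∈ FOLLOW(S) = {$}.
None of these place a production in M[S, num].

none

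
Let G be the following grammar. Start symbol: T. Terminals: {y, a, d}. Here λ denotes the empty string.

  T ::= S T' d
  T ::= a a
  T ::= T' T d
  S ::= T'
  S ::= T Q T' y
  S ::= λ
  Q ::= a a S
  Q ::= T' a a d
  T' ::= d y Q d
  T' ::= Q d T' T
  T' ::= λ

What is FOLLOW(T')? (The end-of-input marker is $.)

FIRST(T) = {a, d}  (via S T' d, T' T d)
FIRST(S) = {λ, a, d}  (via T', T Q T' y)
FIRST(Q) = {a, d}  (via T' a a d)
FIRST(T') = {λ, a, d}  (via Q d T' T)
FOLLOW(T) includes $ since T is the start symbol.
FOLLOW(Q): in S::=T Q T' y, Q is followed by T' y with FIRST {a, d, y}; in T'::=d y Q d, Q is followed by d with FIRST {d}; in T'::=Q d T' T, Q is followed by d T' T with FIRST {d}. Thus FOLLOW(Q) = {a, d, y}.
FOLLOW(S): in T::=S T' d, S is followed by T' d with FIRST {a, d}; in Q::=a a S, the suffix after S is empty, so FOLLOW(S) ⊇ FOLLOW(Q) = {a, d, y}. Thus FOLLOW(S) = {a, d, y}.
FOLLOW(T'): in T::=S T' d, T' is followed by d with FIRST {d}; in T::=T' T d, T' is followed by T d with FIRST {a, d}; in S::=T', the suffix after T' is empty, so FOLLOW(T') ⊇ FOLLOW(S) = {a, d, y}; in S::=T Q T' y, T' is followed by y with FIRST {y}; in Q::=T' a a d, T' is followed by a a d with FIRST {a}; in T'::=Q d T' T, T' is followed by T with FIRST {a, d}. Thus FOLLOW(T') = {a, d, y}.
FOLLOW(T): in T::=T' T d, T is followed by d with FIRST {d}; in S::=T Q T' y, T is followed by Q T' y with FIRST {a, d}; in T'::=Q d T' T, the suffix after T is empty, so FOLLOW(T) ⊇ FOLLOW(T') = {a, d, y}. Thus FOLLOW(T) = {$, a, d, y}.

{a, d, y}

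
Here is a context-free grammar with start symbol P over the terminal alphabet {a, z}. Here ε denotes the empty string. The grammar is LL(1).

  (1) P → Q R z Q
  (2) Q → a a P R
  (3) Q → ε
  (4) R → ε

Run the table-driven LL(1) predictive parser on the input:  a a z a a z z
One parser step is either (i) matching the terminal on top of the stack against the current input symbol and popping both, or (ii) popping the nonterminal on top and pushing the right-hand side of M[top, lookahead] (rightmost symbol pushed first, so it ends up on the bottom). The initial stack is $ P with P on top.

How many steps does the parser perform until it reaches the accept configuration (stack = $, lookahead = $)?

      Stack                Input            Action
   1  $ P                  a a z a a z z $  expand P → Q R z Q
   2  $ Q z R Q            a a z a a z z $  expand Q → a a P R
   3  $ Q z R R P a a      a a z a a z z $  match a
   4  $ Q z R R P a        a z a a z z $    match a
   5  $ Q z R R P          z a a z z $      expand P → Q R z Q
   6  $ Q z R R Q z R Q    z a a z z $      expand Q → ε
   7  $ Q z R R Q z R      z a a z z $      expand R → ε
   8  $ Q z R R Q z        z a a z z $      match z
   9  $ Q z R R Q          a a z z $        expand Q → a a P R
  10  $ Q z R R R P a a    a a z z $        match a
  11  $ Q z R R R P a      a z z $          match a
  12  $ Q z R R R P        z z $            expand P → Q R z Q
  13  $ Q z R R R Q z R Q  z z $            expand Q → ε
  14  $ Q z R R R Q z R    z z $            expand R → ε
  15  $ Q z R R R Q z      z z $            match z
  16  $ Q z R R R Q        z $              expand Q → ε
  17  $ Q z R R R          z $              expand R → ε
  18  $ Q z R R            z $              expand R → ε
  19  $ Q z R              z $              expand R → ε
  20  $ Q z                z $              match z
  21  $ Q                  $                expand Q → ε
Accept reached after 21 steps.

21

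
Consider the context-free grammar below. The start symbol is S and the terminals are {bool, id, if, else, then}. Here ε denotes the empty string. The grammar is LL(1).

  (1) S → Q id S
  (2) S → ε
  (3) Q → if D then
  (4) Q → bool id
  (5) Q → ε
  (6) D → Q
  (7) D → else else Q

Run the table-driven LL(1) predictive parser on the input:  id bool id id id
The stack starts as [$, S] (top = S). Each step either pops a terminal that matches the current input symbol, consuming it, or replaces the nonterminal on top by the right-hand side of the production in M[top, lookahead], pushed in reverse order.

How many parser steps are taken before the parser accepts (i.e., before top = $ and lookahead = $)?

12

      Stack           Input               Action
   1  $ S             id bool id id id $  expand S → Q id S
   2  $ S id Q        id bool id id id $  expand Q → ε
   3  $ S id          id bool id id id $  match id
   4  $ S             bool id id id $     expand S → Q id S
   5  $ S id Q        bool id id id $     expand Q → bool id
   6  $ S id id bool  bool id id id $     match bool
   7  $ S id id       id id id $          match id
   8  $ S id          id id $             match id
   9  $ S             id $                expand S → Q id S
  10  $ S id Q        id $                expand Q → ε
  11  $ S id          id $                match id
  12  $ S             $                   expand S → ε
Accept reached after 12 steps.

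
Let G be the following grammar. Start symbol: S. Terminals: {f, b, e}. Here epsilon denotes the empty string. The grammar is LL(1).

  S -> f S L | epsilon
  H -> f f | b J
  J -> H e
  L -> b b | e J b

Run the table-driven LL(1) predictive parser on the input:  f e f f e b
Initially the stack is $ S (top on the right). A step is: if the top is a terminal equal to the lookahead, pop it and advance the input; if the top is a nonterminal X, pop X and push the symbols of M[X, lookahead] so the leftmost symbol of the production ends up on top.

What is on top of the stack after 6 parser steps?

H

step 1: stack=$ S  input=f e f f e b $  — expand S -> f S L
step 2: stack=$ L S f  input=f e f f e b $  — match f
step 3: stack=$ L S  input=e f f e b $  — expand S -> epsilon
step 4: stack=$ L  input=e f f e b $  — expand L -> e J b
step 5: stack=$ b J e  input=e f f e b $  — match e
step 6: stack=$ b J  input=f f e b $  — expand J -> H e
Stack after step 6: $ b e H (top = H).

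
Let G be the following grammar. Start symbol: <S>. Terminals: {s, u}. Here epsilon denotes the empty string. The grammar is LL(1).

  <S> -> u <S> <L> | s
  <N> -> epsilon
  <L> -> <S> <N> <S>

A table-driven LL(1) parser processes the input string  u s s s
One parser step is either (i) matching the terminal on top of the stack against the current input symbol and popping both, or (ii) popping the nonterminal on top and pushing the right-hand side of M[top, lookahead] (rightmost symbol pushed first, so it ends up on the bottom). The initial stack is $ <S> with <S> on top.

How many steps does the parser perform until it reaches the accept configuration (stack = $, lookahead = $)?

10

step 1: stack=$ <S>  input=u s s s $  — expand <S> -> u <S> <L>
step 2: stack=$ <L> <S> u  input=u s s s $  — match u
step 3: stack=$ <L> <S>  input=s s s $  — expand <S> -> s
step 4: stack=$ <L> s  input=s s s $  — match s
step 5: stack=$ <L>  input=s s $  — expand <L> -> <S> <N> <S>
step 6: stack=$ <S> <N> <S>  input=s s $  — expand <S> -> s
step 7: stack=$ <S> <N> s  input=s s $  — match s
step 8: stack=$ <S> <N>  input=s $  — expand <N> -> epsilon
step 9: stack=$ <S>  input=s $  — expand <S> -> s
step 10: stack=$ s  input=s $  — match s
Accept reached after 10 steps.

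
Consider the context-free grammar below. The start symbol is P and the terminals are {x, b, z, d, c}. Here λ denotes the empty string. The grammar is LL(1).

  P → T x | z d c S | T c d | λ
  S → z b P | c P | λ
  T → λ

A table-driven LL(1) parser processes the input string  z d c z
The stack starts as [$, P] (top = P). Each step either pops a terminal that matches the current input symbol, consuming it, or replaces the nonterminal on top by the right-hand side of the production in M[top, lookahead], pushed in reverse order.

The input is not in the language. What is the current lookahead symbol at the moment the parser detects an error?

     Stack      Input      Action
  1  $ P        z d c z $  expand P → z d c S
  2  $ S c d z  z d c z $  match z
  3  $ S c d    d c z $    match d
  4  $ S c      c z $      match c
  5  $ S        z $        expand S → z b P
  6  $ P b z    z $        match z
  7  $ P b      $          error: top is terminal b but lookahead is $

$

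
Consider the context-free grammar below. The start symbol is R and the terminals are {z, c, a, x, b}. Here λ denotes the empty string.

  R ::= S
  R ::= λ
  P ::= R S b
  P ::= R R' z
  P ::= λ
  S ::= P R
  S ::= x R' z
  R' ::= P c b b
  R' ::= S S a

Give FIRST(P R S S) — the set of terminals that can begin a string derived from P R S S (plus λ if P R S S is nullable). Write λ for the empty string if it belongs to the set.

{λ, a, b, c, x}

FIRST(R): from R::=S we get {λ, a, b, c, x}; from R::=λ we get {λ}. So FIRST(R) = {λ, a, b, c, x}.
FIRST(P): from P::=R S b we get {a, b, c, x}; from P::=R R' z we get {a, b, c, x}; from P::=λ we get {λ}. So FIRST(P) = {λ, a, b, c, x}.
FIRST(S): from S::=P R we get {λ, a, b, c, x}; from S::=x R' z we get {x}. So FIRST(S) = {λ, a, b, c, x}.
FIRST(R'): from R'::=P c b b we get {a, b, c, x}; from R'::=S S a we get {a, b, c, x}. So FIRST(R') = {a, b, c, x}.
FIRST(P R S S): take FIRST of each symbol in turn, carrying on past any symbol whose FIRST contains λ; result {λ, a, b, c, x}.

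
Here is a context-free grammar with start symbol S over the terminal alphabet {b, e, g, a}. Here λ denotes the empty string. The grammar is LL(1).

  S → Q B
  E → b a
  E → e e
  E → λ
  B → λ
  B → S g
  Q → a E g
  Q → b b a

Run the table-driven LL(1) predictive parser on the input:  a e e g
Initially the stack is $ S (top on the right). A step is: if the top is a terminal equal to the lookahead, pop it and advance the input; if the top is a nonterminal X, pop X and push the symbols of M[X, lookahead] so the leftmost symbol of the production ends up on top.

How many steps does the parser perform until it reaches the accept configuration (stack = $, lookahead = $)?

     Stack      Input      Action
  1  $ S        a e e g $  expand S → Q B
  2  $ B Q      a e e g $  expand Q → a E g
  3  $ B g E a  a e e g $  match a
  4  $ B g E    e e g $    expand E → e e
  5  $ B g e e  e e g $    match e
  6  $ B g e    e g $      match e
  7  $ B g      g $        match g
  8  $ B        $          expand B → λ
Accept reached after 8 steps.

8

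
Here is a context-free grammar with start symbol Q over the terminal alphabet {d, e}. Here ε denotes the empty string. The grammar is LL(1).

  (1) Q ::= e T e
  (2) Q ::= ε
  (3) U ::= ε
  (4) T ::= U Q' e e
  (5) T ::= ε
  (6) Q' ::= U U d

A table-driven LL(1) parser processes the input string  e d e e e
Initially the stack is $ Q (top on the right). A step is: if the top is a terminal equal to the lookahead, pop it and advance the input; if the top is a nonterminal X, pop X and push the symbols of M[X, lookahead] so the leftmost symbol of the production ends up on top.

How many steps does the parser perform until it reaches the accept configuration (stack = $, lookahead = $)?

step 1: stack=$ Q  input=e d e e e $  — expand Q ::= e T e
step 2: stack=$ e T e  input=e d e e e $  — match e
step 3: stack=$ e T  input=d e e e $  — expand T ::= U Q' e e
step 4: stack=$ e e e Q' U  input=d e e e $  — expand U ::= ε
step 5: stack=$ e e e Q'  input=d e e e $  — expand Q' ::= U U d
step 6: stack=$ e e e d U U  input=d e e e $  — expand U ::= ε
step 7: stack=$ e e e d U  input=d e e e $  — expand U ::= ε
step 8: stack=$ e e e d  input=d e e e $  — match d
step 9: stack=$ e e e  input=e e e $  — match e
step 10: stack=$ e e  input=e e $  — match e
step 11: stack=$ e  input=e $  — match e
Accept reached after 11 steps.

11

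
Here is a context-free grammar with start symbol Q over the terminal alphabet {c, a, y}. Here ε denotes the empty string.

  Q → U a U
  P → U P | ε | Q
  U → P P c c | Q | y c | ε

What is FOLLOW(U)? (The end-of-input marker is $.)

FIRST(Q): from Q→U a U we get {a, c, y}. So FIRST(Q) = {a, c, y}.
FIRST(P): from P→U P we get {ε, a, c, y}; from P→ε we get {ε}; from P→Q we get {a, c, y}. So FIRST(P) = {ε, a, c, y}.
FIRST(U): from U→P P c c we get {a, c, y}; from U→Q we get {a, c, y}; from U→y c we get {y}; from U→ε we get {ε}. So FIRST(U) = {ε, a, c, y}.
FOLLOW(Q) includes $ since Q is the start symbol.
FOLLOW(P): in P→U P, the suffix after P is empty (adds nothing new); in U→P P c c (occurrence 1), P is followed by P c c with FIRST {a, c, y}; in U→P P c c (occurrence 2), P is followed by c c with FIRST {c}. Thus FOLLOW(P) = {a, c, y}.
FOLLOW(Q): in P→Q, the suffix after Q is empty, so FOLLOW(Q) ⊇ FOLLOW(P) = {a, c, y}; in U→Q, the suffix after Q is empty, so FOLLOW(Q) ⊇ FOLLOW(U) = {$, a, c, y}. Thus FOLLOW(Q) = {$, a, c, y}.
FOLLOW(U): in Q→U a U (occurrence 1), U is followed by a U with FIRST {a}; in Q→U a U (occurrence 2), the suffix after U is empty, so FOLLOW(U) ⊇ FOLLOW(Q) = {$, a, c, y}; in P→U P, U is followed by P with FIRST {ε, a, c, y}; in P→U P, the suffix after U is nullable, so FOLLOW(U) ⊇ FOLLOW(P) = {a, c, y}. Thus FOLLOW(U) = {$, a, c, y}.

{$, a, c, y}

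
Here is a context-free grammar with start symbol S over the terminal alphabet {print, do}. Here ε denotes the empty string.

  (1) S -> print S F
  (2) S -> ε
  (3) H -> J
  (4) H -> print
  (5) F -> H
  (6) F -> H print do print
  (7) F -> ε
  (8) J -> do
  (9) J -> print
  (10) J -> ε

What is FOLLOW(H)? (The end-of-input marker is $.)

FIRST(S): from S->print S F we get {print}; from S->ε we get {ε}. So FIRST(S) = {ε, print}.
FIRST(J): from J->do we get {do}; from J->print we get {print}; from J->ε we get {ε}. So FIRST(J) = {ε, do, print}.
FIRST(H): from H->J we get {ε, do, print}; from H->print we get {print}. So FIRST(H) = {ε, do, print}.
FIRST(F): from F->H we get {ε, do, print}; from F->H print do print we get {do, print}; from F->ε we get {ε}. So FIRST(F) = {ε, do, print}.
FOLLOW(S) includes $ since S is the start symbol.
FOLLOW(S): in S->print S F, S is followed by F with FIRST {ε, do, print}; in S->print S F, the suffix after S is nullable (adds nothing new). Thus FOLLOW(S) = {$, do, print}.
FOLLOW(F): in S->print S F, the suffix after F is empty, so FOLLOW(F) ⊇ FOLLOW(S) = {$, do, print}. Thus FOLLOW(F) = {$, do, print}.
FOLLOW(H): in F->H, the suffix after H is empty, so FOLLOW(H) ⊇ FOLLOW(F) = {$, do, print}; in F->H print do print, H is followed by print do print with FIRST {print}. Thus FOLLOW(H) = {$, do, print}.
FOLLOW(J): in H->J, the suffix after J is empty, so FOLLOW(J) ⊇ FOLLOW(H) = {$, do, print}. Thus FOLLOW(J) = {$, do, print}.

{$, do, print}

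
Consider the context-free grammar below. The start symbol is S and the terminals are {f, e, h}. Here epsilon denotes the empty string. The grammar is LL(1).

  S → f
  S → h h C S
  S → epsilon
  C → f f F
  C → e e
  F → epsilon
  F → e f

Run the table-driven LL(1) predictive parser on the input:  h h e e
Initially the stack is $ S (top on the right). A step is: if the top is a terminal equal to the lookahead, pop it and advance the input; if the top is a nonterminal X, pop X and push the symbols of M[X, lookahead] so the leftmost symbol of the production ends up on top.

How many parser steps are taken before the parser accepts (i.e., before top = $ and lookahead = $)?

     Stack      Input      Action
  1  $ S        h h e e $  expand S → h h C S
  2  $ S C h h  h h e e $  match h
  3  $ S C h    h e e $    match h
  4  $ S C      e e $      expand C → e e
  5  $ S e e    e e $      match e
  6  $ S e      e $        match e
  7  $ S        $          expand S → epsilon
Accept reached after 7 steps.

7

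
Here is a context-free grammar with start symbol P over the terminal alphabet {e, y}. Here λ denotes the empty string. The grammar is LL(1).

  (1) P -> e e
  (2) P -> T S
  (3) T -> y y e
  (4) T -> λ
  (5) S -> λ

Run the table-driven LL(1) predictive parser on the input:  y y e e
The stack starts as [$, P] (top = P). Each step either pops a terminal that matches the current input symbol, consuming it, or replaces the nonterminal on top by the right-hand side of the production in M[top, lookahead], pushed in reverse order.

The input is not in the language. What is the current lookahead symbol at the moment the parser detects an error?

e

step 1: stack=$ P  input=y y e e $  — expand P -> T S
step 2: stack=$ S T  input=y y e e $  — expand T -> y y e
step 3: stack=$ S e y y  input=y y e e $  — match y
step 4: stack=$ S e y  input=y e e $  — match y
step 5: stack=$ S e  input=e e $  — match e
step 6: stack=$ S  input=e $  — error: M[S, e] is empty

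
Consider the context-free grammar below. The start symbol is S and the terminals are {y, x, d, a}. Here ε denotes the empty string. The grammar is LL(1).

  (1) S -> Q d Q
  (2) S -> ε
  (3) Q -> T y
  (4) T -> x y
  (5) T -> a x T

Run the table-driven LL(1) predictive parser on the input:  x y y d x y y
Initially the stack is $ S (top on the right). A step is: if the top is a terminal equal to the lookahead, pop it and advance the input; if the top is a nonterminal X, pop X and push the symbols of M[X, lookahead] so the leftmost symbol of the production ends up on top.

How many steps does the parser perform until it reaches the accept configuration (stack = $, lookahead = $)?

12

      Stack        Input            Action
   1  $ S          x y y d x y y $  expand S -> Q d Q
   2  $ Q d Q      x y y d x y y $  expand Q -> T y
   3  $ Q d y T    x y y d x y y $  expand T -> x y
   4  $ Q d y y x  x y y d x y y $  match x
   5  $ Q d y y    y y d x y y $    match y
   6  $ Q d y      y d x y y $      match y
   7  $ Q d        d x y y $        match d
   8  $ Q          x y y $          expand Q -> T y
   9  $ y T        x y y $          expand T -> x y
  10  $ y y x      x y y $          match x
  11  $ y y        y y $            match y
  12  $ y          y $              match y
Accept reached after 12 steps.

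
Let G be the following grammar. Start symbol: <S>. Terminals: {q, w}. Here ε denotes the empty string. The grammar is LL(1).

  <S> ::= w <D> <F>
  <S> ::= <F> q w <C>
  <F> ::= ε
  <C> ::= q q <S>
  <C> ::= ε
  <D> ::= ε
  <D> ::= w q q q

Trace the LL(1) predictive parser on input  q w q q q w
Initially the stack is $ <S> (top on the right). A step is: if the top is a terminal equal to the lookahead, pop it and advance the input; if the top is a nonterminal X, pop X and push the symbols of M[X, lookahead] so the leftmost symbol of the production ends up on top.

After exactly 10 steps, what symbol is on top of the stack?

w

      Stack          Input          Action
   1  $ <S>          q w q q q w $  expand <S> ::= <F> q w <C>
   2  $ <C> w q <F>  q w q q q w $  expand <F> ::= ε
   3  $ <C> w q      q w q q q w $  match q
   4  $ <C> w        w q q q w $    match w
   5  $ <C>          q q q w $      expand <C> ::= q q <S>
   6  $ <S> q q      q q q w $      match q
   7  $ <S> q        q q w $        match q
   8  $ <S>          q w $          expand <S> ::= <F> q w <C>
   9  $ <C> w q <F>  q w $          expand <F> ::= ε
  10  $ <C> w q      q w $          match q
Stack after step 10: $ <C> w (top = w).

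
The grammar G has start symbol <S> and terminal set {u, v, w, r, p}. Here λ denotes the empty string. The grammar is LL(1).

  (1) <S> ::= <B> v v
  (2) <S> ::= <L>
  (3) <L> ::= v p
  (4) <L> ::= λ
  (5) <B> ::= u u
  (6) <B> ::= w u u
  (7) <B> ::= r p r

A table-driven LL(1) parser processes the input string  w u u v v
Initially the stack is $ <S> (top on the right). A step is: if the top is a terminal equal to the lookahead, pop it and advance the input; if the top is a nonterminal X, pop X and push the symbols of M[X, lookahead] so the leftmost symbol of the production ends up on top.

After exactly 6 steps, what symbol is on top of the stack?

v

     Stack        Input        Action
  1  $ <S>        w u u v v $  expand <S> ::= <B> v v
  2  $ v v <B>    w u u v v $  expand <B> ::= w u u
  3  $ v v u u w  w u u v v $  match w
  4  $ v v u u    u u v v $    match u
  5  $ v v u      u v v $      match u
  6  $ v v        v v $        match v
Stack after step 6: $ v (top = v).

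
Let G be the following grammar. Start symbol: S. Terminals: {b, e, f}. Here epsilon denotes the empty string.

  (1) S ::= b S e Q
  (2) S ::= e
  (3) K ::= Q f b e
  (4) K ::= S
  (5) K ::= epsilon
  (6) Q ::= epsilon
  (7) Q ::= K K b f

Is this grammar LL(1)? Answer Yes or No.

No

FIRST(S) = {b, e}
FIRST(K) = {epsilon, b, e, f}
FIRST(Q) = {epsilon, b, e, f}
FOLLOW(S) = {$, b, e, f}
FOLLOW(K) = {b, e, f}
FOLLOW(Q) = {$, b, e, f}
Cell M[K, b] receives both K ::= Q f b e and K ::= S and K ::= epsilon — the grammar is not LL(1).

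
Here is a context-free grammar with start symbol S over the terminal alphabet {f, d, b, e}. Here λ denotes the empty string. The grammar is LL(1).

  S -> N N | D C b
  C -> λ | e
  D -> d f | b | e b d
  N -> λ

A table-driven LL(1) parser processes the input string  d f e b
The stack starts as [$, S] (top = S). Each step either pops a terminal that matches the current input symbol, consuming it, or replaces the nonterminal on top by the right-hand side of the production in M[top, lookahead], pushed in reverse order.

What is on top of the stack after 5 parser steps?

     Stack      Input      Action
  1  $ S        d f e b $  expand S -> D C b
  2  $ b C D    d f e b $  expand D -> d f
  3  $ b C f d  d f e b $  match d
  4  $ b C f    f e b $    match f
  5  $ b C      e b $      expand C -> e
Stack after step 5: $ b e (top = e).

e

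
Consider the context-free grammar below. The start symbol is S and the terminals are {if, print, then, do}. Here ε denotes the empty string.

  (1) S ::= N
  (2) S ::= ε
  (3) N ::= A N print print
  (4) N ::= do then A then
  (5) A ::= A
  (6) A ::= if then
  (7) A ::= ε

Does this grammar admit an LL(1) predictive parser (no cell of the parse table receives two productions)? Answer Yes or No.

No

FIRST(S) = {ε, do, if}
FIRST(N) = {do, if}
FIRST(A) = {ε, if}
FOLLOW(S) = {$}
FOLLOW(N) = {$, print}
FOLLOW(A) = {do, if, then}
Cell M[A, do] receives both A ::= A and A ::= ε — the grammar is not LL(1).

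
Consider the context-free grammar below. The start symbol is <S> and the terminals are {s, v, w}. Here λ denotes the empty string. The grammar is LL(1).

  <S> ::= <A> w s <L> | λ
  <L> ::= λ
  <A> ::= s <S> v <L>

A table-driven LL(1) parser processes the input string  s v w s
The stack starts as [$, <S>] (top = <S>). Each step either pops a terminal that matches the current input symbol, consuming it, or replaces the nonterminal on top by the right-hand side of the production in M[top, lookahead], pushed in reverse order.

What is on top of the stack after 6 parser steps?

w

step 1: stack=$ <S>  input=s v w s $  — expand <S> ::= <A> w s <L>
step 2: stack=$ <L> s w <A>  input=s v w s $  — expand <A> ::= s <S> v <L>
step 3: stack=$ <L> s w <L> v <S> s  input=s v w s $  — match s
step 4: stack=$ <L> s w <L> v <S>  input=v w s $  — expand <S> ::= λ
step 5: stack=$ <L> s w <L> v  input=v w s $  — match v
step 6: stack=$ <L> s w <L>  input=w s $  — expand <L> ::= λ
Stack after step 6: $ <L> s w (top = w).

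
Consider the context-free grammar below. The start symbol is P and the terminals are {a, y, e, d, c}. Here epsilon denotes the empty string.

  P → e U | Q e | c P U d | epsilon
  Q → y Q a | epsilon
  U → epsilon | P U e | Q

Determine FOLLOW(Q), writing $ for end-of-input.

FIRST(Q): from Q→y Q a we get {y}; from Q→epsilon we get {epsilon}. So FIRST(Q) = {epsilon, y}.
FIRST(P): from P→e U we get {e}; from P→Q e we get {e, y}; from P→c P U d we get {c}; from P→epsilon we get {epsilon}. So FIRST(P) = {epsilon, c, e, y}.
FIRST(U): from U→epsilon we get {epsilon}; from U→P U e we get {c, e, y}; from U→Q we get {epsilon, y}. So FIRST(U) = {epsilon, c, e, y}.
FOLLOW(P) includes $ since P is the start symbol.
FOLLOW(P): in P→c P U d, P is followed by U d with FIRST {c, d, e, y}; in U→P U e, P is followed by U e with FIRST {c, e, y}. Thus FOLLOW(P) = {$, c, d, e, y}.
FOLLOW(U): in P→e U, the suffix after U is empty, so FOLLOW(U) ⊇ FOLLOW(P) = {$, c, d, e, y}; in P→c P U d, U is followed by d with FIRST {d}; in U→P U e, U is followed by e with FIRST {e}. Thus FOLLOW(U) = {$, c, d, e, y}.
FOLLOW(Q): in P→Q e, Q is followed by e with FIRST {e}; in Q→y Q a, Q is followed by a with FIRST {a}; in U→Q, the suffix after Q is empty, so FOLLOW(Q) ⊇ FOLLOW(U) = {$, c, d, e, y}. Thus FOLLOW(Q) = {$, a, c, d, e, y}.

{$, a, c, d, e, y}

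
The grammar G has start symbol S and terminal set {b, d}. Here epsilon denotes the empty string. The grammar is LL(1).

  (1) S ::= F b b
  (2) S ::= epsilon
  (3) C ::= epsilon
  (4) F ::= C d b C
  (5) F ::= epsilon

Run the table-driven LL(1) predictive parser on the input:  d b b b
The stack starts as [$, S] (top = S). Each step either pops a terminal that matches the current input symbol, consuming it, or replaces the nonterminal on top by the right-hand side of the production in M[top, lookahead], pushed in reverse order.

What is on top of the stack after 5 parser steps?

     Stack          Input      Action
  1  $ S            d b b b $  expand S ::= F b b
  2  $ b b F        d b b b $  expand F ::= C d b C
  3  $ b b C b d C  d b b b $  expand C ::= epsilon
  4  $ b b C b d    d b b b $  match d
  5  $ b b C b      b b b $    match b
Stack after step 5: $ b b C (top = C).

C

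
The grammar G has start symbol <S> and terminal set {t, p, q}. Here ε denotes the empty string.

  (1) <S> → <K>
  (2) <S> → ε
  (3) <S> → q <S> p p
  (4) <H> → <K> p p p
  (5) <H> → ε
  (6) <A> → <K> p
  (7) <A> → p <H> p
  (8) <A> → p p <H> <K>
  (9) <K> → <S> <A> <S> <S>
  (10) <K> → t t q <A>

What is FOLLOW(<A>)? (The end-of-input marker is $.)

FIRST(<S>): from <S>→<K> we get {p, q, t}; from <S>→ε we get {ε}; from <S>→q <S> p p we get {q}. So FIRST(<S>) = {ε, p, q, t}.
FIRST(<H>): from <H>→<K> p p p we get {p, q, t}; from <H>→ε we get {ε}. So FIRST(<H>) = {ε, p, q, t}.
FIRST(<A>): from <A>→<K> p we get {p, q, t}; from <A>→p <H> p we get {p}; from <A>→p p <H> <K> we get {p}. So FIRST(<A>) = {p, q, t}.
FIRST(<K>): from <K>→<S> <A> <S> <S> we get {p, q, t}; from <K>→t t q <A> we get {t}. So FIRST(<K>) = {p, q, t}.
FOLLOW(<S>) includes $ since <S> is the start symbol.
FOLLOW(<H>): in <A>→p <H> p, <H> is followed by p with FIRST {p}; in <A>→p p <H> <K>, <H> is followed by <K> with FIRST {p, q, t}. Thus FOLLOW(<H>) = {p, q, t}.
FOLLOW(<S>): in <S>→q <S> p p, <S> is followed by p p with FIRST {p}; in <K>→<S> <A> <S> <S> (occurrence 1), <S> is followed by <A> <S> <S> with FIRST {p, q, t}; in <K>→<S> <A> <S> <S> (occurrence 2), <S> is followed by <S> with FIRST {ε, p, q, t}; in <K>→<S> <A> <S> <S> (occurrence 2), the suffix after <S> is nullable, so FOLLOW(<S>) ⊇ FOLLOW(<K>) = {$, p, q, t}; in <K>→<S> <A> <S> <S> (occurrence 3), the suffix after <S> is empty, so FOLLOW(<S>) ⊇ FOLLOW(<K>) = {$, p, q, t}. Thus FOLLOW(<S>) = {$, p, q, t}.
FOLLOW(<A>): in <K>→<S> <A> <S> <S>, <A> is followed by <S> <S> with FIRST {ε, p, q, t}; in <K>→<S> <A> <S> <S>, the suffix after <A> is nullable, so FOLLOW(<A>) ⊇ FOLLOW(<K>) = {$, p, q, t}; in <K>→t t q <A>, the suffix after <A> is empty, so FOLLOW(<A>) ⊇ FOLLOW(<K>) = {$, p, q, t}. Thus FOLLOW(<A>) = {$, p, q, t}.
FOLLOW(<K>): in <S>→<K>, the suffix after <K> is empty, so FOLLOW(<K>) ⊇ FOLLOW(<S>) = {$, p, q, t}; in <H>→<K> p p p, <K> is followed by p p p with FIRST {p}; in <A>→<K> p, <K> is followed by p with FIRST {p}; in <A>→p p <H> <K>, the suffix after <K> is empty, so FOLLOW(<K>) ⊇ FOLLOW(<A>) = {$, p, q, t}. Thus FOLLOW(<K>) = {$, p, q, t}.

{$, p, q, t}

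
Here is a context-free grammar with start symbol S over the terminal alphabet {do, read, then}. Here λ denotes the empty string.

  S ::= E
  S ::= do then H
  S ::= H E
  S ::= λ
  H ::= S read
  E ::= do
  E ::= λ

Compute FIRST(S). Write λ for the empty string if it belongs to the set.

{λ, do, read}

FIRST(E) = {λ, do}
FIRST(S) = {λ, do, read}  (via E, H E)
FIRST(H) = {do, read}  (via S read)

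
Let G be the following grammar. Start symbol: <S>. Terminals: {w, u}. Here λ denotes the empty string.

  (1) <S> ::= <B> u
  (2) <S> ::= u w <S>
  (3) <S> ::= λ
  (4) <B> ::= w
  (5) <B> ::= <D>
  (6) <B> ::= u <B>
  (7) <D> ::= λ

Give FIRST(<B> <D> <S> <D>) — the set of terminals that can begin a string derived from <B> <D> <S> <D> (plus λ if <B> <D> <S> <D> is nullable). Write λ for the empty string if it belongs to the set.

FIRST(<D>): from <D>::=λ we get {λ}. So FIRST(<D>) = {λ}.
FIRST(<B>): from <B>::=w we get {w}; from <B>::=<D> we get {λ}; from <B>::=u <B> we get {u}. So FIRST(<B>) = {λ, u, w}.
FIRST(<S>): from <S>::=<B> u we get {u, w}; from <S>::=u w <S> we get {u}; from <S>::=λ we get {λ}. So FIRST(<S>) = {λ, u, w}.
FIRST(<B> <D> <S> <D>): take FIRST of each symbol in turn, carrying on past any symbol whose FIRST contains λ; result {λ, u, w}.

{λ, u, w}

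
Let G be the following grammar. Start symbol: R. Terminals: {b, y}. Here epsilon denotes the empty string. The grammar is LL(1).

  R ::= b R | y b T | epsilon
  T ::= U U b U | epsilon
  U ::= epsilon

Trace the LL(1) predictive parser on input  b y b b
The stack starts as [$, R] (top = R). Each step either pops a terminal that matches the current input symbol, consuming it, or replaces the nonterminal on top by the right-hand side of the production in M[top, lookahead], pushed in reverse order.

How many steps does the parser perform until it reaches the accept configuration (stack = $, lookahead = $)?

      Stack      Input      Action
   1  $ R        b y b b $  expand R ::= b R
   2  $ R b      b y b b $  match b
   3  $ R        y b b $    expand R ::= y b T
   4  $ T b y    y b b $    match y
   5  $ T b      b b $      match b
   6  $ T        b $        expand T ::= U U b U
   7  $ U b U U  b $        expand U ::= epsilon
   8  $ U b U    b $        expand U ::= epsilon
   9  $ U b      b $        match b
  10  $ U        $          expand U ::= epsilon
Accept reached after 10 steps.

10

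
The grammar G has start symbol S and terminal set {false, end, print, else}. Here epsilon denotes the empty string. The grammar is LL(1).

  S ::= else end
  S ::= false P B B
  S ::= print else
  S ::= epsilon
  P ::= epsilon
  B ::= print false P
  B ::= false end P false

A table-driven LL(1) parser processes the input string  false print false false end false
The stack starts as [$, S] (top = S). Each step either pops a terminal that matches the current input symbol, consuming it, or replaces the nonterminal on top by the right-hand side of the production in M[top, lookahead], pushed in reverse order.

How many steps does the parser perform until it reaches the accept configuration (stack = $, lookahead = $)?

      Stack                Input                                Action
   1  $ S                  false print false false end false $  expand S ::= false P B B
   2  $ B B P false        false print false false end false $  match false
   3  $ B B P              print false false end false $        expand P ::= epsilon
   4  $ B B                print false false end false $        expand B ::= print false P
   5  $ B P false print    print false false end false $        match print
   6  $ B P false          false false end false $              match false
   7  $ B P                false end false $                    expand P ::= epsilon
   8  $ B                  false end false $                    expand B ::= false end P false
   9  $ false P end false  false end false $                    match false
  10  $ false P end        end false $                          match end
  11  $ false P            false $                              expand P ::= epsilon
  12  $ false              false $                              match false
Accept reached after 12 steps.

12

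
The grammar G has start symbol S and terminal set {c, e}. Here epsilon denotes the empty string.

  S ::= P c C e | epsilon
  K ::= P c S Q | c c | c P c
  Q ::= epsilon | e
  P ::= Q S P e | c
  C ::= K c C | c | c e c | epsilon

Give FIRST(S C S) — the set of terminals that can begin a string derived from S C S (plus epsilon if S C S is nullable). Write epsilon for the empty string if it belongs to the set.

{epsilon, c, e}

FIRST(Q) = {epsilon, e}
FIRST(S) = {epsilon, c, e}  (via P c C e)
FIRST(P) = {c, e}  (via Q S P e)
FIRST(K) = {c, e}  (via P c S Q)
FIRST(C) = {epsilon, c, e}  (via K c C)
FIRST(S C S): take FIRST of each symbol in turn, carrying on past any symbol whose FIRST contains epsilon; result {epsilon, c, e}.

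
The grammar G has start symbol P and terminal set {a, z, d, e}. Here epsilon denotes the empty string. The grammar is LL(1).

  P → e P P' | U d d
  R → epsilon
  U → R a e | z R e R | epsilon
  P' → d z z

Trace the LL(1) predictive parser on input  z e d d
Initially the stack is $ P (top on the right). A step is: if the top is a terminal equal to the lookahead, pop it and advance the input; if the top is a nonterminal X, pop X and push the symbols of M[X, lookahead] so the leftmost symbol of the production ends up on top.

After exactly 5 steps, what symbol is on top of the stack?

     Stack          Input      Action
  1  $ P            z e d d $  expand P → U d d
  2  $ d d U        z e d d $  expand U → z R e R
  3  $ d d R e R z  z e d d $  match z
  4  $ d d R e R    e d d $    expand R → epsilon
  5  $ d d R e      e d d $    match e
Stack after step 5: $ d d R (top = R).

R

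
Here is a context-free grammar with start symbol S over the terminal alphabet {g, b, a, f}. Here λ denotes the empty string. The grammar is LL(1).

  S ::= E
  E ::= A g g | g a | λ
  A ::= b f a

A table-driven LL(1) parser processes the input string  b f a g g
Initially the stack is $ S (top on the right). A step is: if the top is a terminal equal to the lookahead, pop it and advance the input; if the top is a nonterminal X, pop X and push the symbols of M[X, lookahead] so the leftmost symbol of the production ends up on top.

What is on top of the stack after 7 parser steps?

g

     Stack        Input        Action
  1  $ S          b f a g g $  expand S ::= E
  2  $ E          b f a g g $  expand E ::= A g g
  3  $ g g A      b f a g g $  expand A ::= b f a
  4  $ g g a f b  b f a g g $  match b
  5  $ g g a f    f a g g $    match f
  6  $ g g a      a g g $      match a
  7  $ g g        g g $        match g
Stack after step 7: $ g (top = g).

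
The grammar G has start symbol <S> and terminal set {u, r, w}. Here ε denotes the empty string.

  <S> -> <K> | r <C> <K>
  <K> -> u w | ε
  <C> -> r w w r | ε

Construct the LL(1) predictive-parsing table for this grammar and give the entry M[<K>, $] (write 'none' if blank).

<K> -> ε

FIRST(<K>): from <K>->u w we get {u}; from <K>->ε we get {ε}. So FIRST(<K>) = {ε, u}.
FIRST(<C>): from <C>->r w w r we get {r}; from <C>->ε we get {ε}. So FIRST(<C>) = {ε, r}.
FIRST(<S>): from <S>-><K> we get {ε, u}; from <S>->r <C> <K> we get {r}. So FIRST(<S>) = {ε, r, u}.
FOLLOW(<S>) includes $ since <S> is the start symbol.
FOLLOW(<S>): <S> appears on no right-hand side. Thus FOLLOW(<S>) = {$}.
FOLLOW(<K>): in <S>-><K>, the suffix after <K> is empty, so FOLLOW(<K>) ⊇ FOLLOW(<S>) = {$}; in <S>->r <C> <K>, the suffix after <K> is empty, so FOLLOW(<K>) ⊇ FOLLOW(<S>) = {$}. Thus FOLLOW(<K>) = {$}.
For <K> -> u w: FIRST(u w) = {u}, so it goes in M[<K>, t] for t ∈ {u}.
For <K> -> ε: FIRST(ε) = {ε}, so it goes in M[<K>, t] for t ∈ {}; since ε ∈ FIRST, also for every t ∈ FOLLOW(<K>) = {$}.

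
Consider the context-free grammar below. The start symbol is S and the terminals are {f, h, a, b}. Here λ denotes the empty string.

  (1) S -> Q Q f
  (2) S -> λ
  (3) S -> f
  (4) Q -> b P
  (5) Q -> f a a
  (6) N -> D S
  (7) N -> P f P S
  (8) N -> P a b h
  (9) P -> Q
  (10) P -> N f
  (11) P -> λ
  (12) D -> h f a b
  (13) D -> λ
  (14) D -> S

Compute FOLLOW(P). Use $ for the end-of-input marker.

FIRST(Q): from Q->b P we get {b}; from Q->f a a we get {f}. So FIRST(Q) = {b, f}.
FIRST(S): from S->Q Q f we get {b, f}; from S->λ we get {λ}; from S->f we get {f}. So FIRST(S) = {λ, b, f}.
FIRST(D): from D->h f a b we get {h}; from D->λ we get {λ}; from D->S we get {λ, b, f}. So FIRST(D) = {λ, b, f, h}.
FIRST(N): from N->D S we get {λ, b, f, h}; from N->P f P S we get {a, b, f, h}; from N->P a b h we get {a, b, f, h}. So FIRST(N) = {λ, a, b, f, h}.
FIRST(P): from P->Q we get {b, f}; from P->N f we get {a, b, f, h}; from P->λ we get {λ}. So FIRST(P) = {λ, a, b, f, h}.
FOLLOW(S) includes $ since S is the start symbol.
FOLLOW(N): in P->N f, N is followed by f with FIRST {f}. Thus FOLLOW(N) = {f}.
FOLLOW(D): in N->D S, D is followed by S with FIRST {λ, b, f}; in N->D S, the suffix after D is nullable, so FOLLOW(D) ⊇ FOLLOW(N) = {f}. Thus FOLLOW(D) = {b, f}.
FOLLOW(S): in N->D S, the suffix after S is empty, so FOLLOW(S) ⊇ FOLLOW(N) = {f}; in N->P f P S, the suffix after S is empty, so FOLLOW(S) ⊇ FOLLOW(N) = {f}; in D->S, the suffix after S is empty, so FOLLOW(S) ⊇ FOLLOW(D) = {b, f}. Thus FOLLOW(S) = {$, b, f}.
FOLLOW(Q): in S->Q Q f (occurrence 1), Q is followed by Q f with FIRST {b, f}; in S->Q Q f (occurrence 2), Q is followed by f with FIRST {f}; in P->Q, the suffix after Q is empty, so FOLLOW(Q) ⊇ FOLLOW(P) = {a, b, f}. Thus FOLLOW(Q) = {a, b, f}.
FOLLOW(P): in Q->b P, the suffix after P is empty, so FOLLOW(P) ⊇ FOLLOW(Q) = {a, b, f}; in N->P f P S (occurrence 1), P is followed by f P S with FIRST {f}; in N->P f P S (occurrence 2), P is followed by S with FIRST {λ, b, f}; in N->P f P S (occurrence 2), the suffix after P is nullable, so FOLLOW(P) ⊇ FOLLOW(N) = {f}; in N->P a b h, P is followed by a b h with FIRST {a}. Thus FOLLOW(P) = {a, b, f}.

{a, b, f}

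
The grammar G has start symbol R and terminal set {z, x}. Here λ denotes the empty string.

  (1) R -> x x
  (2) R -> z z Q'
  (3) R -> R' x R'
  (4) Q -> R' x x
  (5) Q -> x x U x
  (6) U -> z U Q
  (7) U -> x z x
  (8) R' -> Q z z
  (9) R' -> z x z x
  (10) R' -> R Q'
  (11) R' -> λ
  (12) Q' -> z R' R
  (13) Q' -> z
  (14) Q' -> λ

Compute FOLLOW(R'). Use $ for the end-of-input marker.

{$, x, z}

FIRST(U): from U->z U Q we get {z}; from U->x z x we get {x}. So FIRST(U) = {x, z}.
FIRST(Q'): from Q'->z R' R we get {z}; from Q'->z we get {z}; from Q'->λ we get {λ}. So FIRST(Q') = {λ, z}.
FIRST(R): from R->x x we get {x}; from R->z z Q' we get {z}; from R->R' x R' we get {x, z}. So FIRST(R) = {x, z}.
FIRST(Q): from Q->R' x x we get {x, z}; from Q->x x U x we get {x}. So FIRST(Q) = {x, z}.
FIRST(R'): from R'->Q z z we get {x, z}; from R'->z x z x we get {z}; from R'->R Q' we get {x, z}; from R'->λ we get {λ}. So FIRST(R') = {λ, x, z}.
FOLLOW(R) includes $ since R is the start symbol.
FOLLOW(U): in Q->x x U x, U is followed by x with FIRST {x}; in U->z U Q, U is followed by Q with FIRST {x, z}. Thus FOLLOW(U) = {x, z}.
FOLLOW(Q): in U->z U Q, the suffix after Q is empty, so FOLLOW(Q) ⊇ FOLLOW(U) = {x, z}; in R'->Q z z, Q is followed by z z with FIRST {z}. Thus FOLLOW(Q) = {x, z}.
FOLLOW(R): in R'->R Q', R is followed by Q' with FIRST {λ, z}; in R'->R Q', the suffix after R is nullable, so FOLLOW(R) ⊇ FOLLOW(R') = {$, x, z}; in Q'->z R' R, the suffix after R is empty, so FOLLOW(R) ⊇ FOLLOW(Q') = {$, x, z}. Thus FOLLOW(R) = {$, x, z}.
FOLLOW(R'): in R->R' x R' (occurrence 1), R' is followed by x R' with FIRST {x}; in R->R' x R' (occurrence 2), the suffix after R' is empty, so FOLLOW(R') ⊇ FOLLOW(R) = {$, x, z}; in Q->R' x x, R' is followed by x x with FIRST {x}; in Q'->z R' R, R' is followed by R with FIRST {x, z}. Thus FOLLOW(R') = {$, x, z}.
FOLLOW(Q'): in R->z z Q', the suffix after Q' is empty, so FOLLOW(Q') ⊇ FOLLOW(R) = {$, x, z}; in R'->R Q', the suffix after Q' is empty, so FOLLOW(Q') ⊇ FOLLOW(R') = {$, x, z}. Thus FOLLOW(Q') = {$, x, z}.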